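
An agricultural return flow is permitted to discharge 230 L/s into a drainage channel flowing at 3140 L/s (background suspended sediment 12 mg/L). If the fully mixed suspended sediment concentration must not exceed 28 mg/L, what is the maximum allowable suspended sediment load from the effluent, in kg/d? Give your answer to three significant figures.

4900 kg/d

Mass balance at the limit: 3140·12.00 + 230.0·Cₑ = 3370·28 → Cₑ = 246.4 mg/L.
230.0 L/s = 0.2300 m³/s. Load = 0.2300 m³/s × 246.4 g/m³ × 86 400 s/d = 4897 kg/d.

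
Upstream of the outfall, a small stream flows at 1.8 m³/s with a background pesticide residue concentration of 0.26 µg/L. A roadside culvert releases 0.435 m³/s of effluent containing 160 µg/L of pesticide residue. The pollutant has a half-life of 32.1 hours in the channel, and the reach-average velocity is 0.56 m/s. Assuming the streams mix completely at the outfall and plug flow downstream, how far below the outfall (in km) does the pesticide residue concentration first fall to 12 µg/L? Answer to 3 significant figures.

89.7 km

Conservation of mass: C = (1.800·0.2600 + 0.4350·160.0) / 2.235 = 70.07/2.235 = 31.35 µg/L.
Half-life 32.1 h → k = ln 2 / 32.1 = 0.02159 h⁻¹ = 0.5182 d⁻¹.
Set 31.35·exp(−k·t) = 12 → t = ln(31.35/12)/k = 160100 s = 44.47 h.
Distance = v·t = 0.56·160100 = 89660 m = 89.66 km.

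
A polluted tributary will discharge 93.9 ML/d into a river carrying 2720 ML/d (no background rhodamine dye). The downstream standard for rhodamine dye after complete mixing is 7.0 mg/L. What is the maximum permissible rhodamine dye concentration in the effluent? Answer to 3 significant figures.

At the limit, (Qr·Cr + Qe·Cₑ)/(Qr + Qe) = 7.0:
Cₑ = (2814·7.0 − 2720·0) / 93.90 = 209.8 mg/L.

210 mg/L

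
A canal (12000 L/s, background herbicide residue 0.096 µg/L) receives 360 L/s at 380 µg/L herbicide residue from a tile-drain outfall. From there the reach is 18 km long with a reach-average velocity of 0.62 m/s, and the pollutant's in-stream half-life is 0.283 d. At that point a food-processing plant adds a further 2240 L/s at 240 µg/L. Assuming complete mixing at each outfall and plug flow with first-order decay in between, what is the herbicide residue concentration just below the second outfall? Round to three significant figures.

Mixed concentration C = ΣQC/ΣQ = (12000·0.09600 + 360.0·380.0) / 12360 = 138000/12360 = 11.16 µg/L; combined flow 12360 L/s.
Travel time t = 18·1000 / 0.62 = 29030 s = 8.065 h.
Half-life 0.283 d → k = ln 2 / 0.283 = 2.449 d⁻¹.
First-order decay: C = 11.16·exp(−k·t) = 11.16·0.4391 = 4.901 µg/L.
At the second outfall, C = (12360·4.901 + 2240·240.0) / (12360 + 2240) = 40.97 µg/L.

41.0 µg/L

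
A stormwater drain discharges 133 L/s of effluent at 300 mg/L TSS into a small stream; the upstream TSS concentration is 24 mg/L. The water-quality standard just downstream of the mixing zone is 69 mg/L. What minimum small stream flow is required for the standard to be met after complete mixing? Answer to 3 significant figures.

Set C_mix = 69: (Q·24.00 + 133.0·300.0) / (Q + 133.0) = 69
→ Q = 133.0·(300.0 − 69)/(69 − 24.00) = 682.7 L/s.

683 L/s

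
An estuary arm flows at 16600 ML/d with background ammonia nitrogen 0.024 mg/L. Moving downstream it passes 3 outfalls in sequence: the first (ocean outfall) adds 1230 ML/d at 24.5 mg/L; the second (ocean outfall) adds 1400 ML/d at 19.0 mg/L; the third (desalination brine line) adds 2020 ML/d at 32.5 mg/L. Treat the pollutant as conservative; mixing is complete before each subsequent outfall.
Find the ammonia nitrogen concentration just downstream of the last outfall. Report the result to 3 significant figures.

Outfall 1: combined Q = 17830 ML/d; C = (16600·0.02400 + 1230·24.50)/17830 = 1.712 mg/L.
Outfall 2: combined Q = 19230 ML/d; C = (17830·1.712 + 1400·19.00)/19230 = 2.971 mg/L.
Outfall 3: combined Q = 21250 ML/d; C = (19230·2.971 + 2020·32.50)/21250 = 5.778 mg/L.

5.78 mg/L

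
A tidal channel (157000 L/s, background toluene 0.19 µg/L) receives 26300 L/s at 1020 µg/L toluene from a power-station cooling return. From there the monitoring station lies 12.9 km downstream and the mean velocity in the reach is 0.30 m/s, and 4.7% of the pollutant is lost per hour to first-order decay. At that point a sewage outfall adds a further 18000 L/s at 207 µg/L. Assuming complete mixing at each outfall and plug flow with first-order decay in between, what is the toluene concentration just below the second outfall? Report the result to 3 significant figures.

Mixed concentration C = ΣQC/ΣQ = (157000·0.1900 + 26300·1020) / 183300 = 26860000/183300 = 146.5 µg/L; combined flow 183300 L/s.
Travel time t = 12.9·1000 / 0.30 = 43000 s = 11.94 h.
4.7%/h lost → k = −ln(1 − 0.047) = 0.04814 h⁻¹.
First-order decay: C = 146.5·exp(−k·t) = 146.5·0.5627 = 82.44 µg/L.
Second outfall: C = (183300·82.44 + 18000·207.0)/201300 = 93.58 µg/L.

93.6 µg/L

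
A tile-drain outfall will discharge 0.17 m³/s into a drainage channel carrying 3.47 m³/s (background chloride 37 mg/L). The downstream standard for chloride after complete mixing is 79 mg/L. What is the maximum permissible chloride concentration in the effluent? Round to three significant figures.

At the limit, (Qr·Cr + Qe·Cₑ)/(Qr + Qe) = 79:
Cₑ = (3.640·79 − 3.470·37.00) / 0.1700 = 936.3 mg/L.

936 mg/L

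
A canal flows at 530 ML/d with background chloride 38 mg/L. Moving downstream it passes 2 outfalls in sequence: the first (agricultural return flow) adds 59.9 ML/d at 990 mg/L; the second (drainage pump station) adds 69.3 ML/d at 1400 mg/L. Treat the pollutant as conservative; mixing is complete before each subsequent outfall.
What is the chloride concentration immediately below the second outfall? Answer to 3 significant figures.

268 mg/L

Below outfall 1: Q → 589.9 ML/d, C = (530.0·38.00 + 59.90·990.0)/589.9 = 134.7 mg/L.
Below outfall 2: Q → 659.2 ML/d, C = (589.9·134.7 + 69.30·1400)/659.2 = 267.7 mg/L.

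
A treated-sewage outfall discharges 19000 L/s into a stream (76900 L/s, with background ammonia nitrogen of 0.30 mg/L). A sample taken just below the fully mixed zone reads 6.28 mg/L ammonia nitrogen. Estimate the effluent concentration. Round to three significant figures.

Mass balance: 76900·0.3000 + 19000·Cₑ = 95900·6.280
→ Cₑ = (95900·6.280 − 76900·0.3000) / 19000 = 30.48 mg/L.

30.5 mg/L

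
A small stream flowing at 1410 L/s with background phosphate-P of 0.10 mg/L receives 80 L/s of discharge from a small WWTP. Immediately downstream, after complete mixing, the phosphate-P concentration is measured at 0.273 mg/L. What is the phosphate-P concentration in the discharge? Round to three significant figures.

Mass balance: 1410·0.1000 + 80.00·Cₑ = 1490·0.2730
→ Cₑ = (1490·0.2730 − 1410·0.1000) / 80.00 = 3.322 mg/L.

3.32 mg/L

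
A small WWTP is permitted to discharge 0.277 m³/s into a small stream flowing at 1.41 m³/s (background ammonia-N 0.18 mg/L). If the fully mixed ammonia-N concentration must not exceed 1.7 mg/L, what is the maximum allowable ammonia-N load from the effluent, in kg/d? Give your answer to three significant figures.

Mass balance at the limit: 1.410·0.1800 + 0.2770·Cₑ = 1.687·1.7 → Cₑ = 9.437 mg/L.
Load = 0.2770 m³/s × 9.437 g/m³ × 86 400 s/d = 225.9 kg/d.

226 kg/d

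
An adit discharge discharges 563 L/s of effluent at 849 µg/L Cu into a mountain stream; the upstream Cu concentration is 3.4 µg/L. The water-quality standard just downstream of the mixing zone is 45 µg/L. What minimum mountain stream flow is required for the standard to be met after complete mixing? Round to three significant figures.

Set C_mix = 45: (Q·3.400 + 563.0·849.0) / (Q + 563.0) = 45
→ Q = 563.0·(849.0 − 45)/(45 − 3.400) = 10880 L/s.

10900 L/s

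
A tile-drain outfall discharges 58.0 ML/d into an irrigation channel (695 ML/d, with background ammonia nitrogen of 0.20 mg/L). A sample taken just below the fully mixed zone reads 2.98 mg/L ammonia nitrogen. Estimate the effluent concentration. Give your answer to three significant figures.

Mass balance: 695.0·0.2000 + 58.00·Cₑ = 753.0·2.980
→ Cₑ = (753.0·2.980 − 695.0·0.2000) / 58.00 = 36.29 mg/L.

36.3 mg/L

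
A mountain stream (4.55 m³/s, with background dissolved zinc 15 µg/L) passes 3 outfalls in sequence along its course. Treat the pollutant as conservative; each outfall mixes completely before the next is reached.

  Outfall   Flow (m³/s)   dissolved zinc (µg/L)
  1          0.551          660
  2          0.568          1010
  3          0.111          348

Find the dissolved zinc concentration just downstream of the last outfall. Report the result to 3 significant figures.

181 µg/L

Outfall 1: combined Q = 5.101 m³/s; C = (4.550·15.00 + 0.5510·660.0)/5.101 = 84.67 µg/L.
Outfall 2: combined Q = 5.669 m³/s; C = (5.101·84.67 + 0.5680·1010)/5.669 = 177.4 µg/L.
Outfall 3: combined Q = 5.780 m³/s; C = (5.669·177.4 + 0.1110·348.0)/5.780 = 180.7 µg/L.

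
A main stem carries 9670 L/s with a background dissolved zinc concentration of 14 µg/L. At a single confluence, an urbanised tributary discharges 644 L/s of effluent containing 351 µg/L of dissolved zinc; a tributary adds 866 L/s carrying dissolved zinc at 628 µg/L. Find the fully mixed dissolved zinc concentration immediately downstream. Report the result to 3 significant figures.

81.0 µg/L

After mixing, C = (9670·14.00 + 644.0·351.0 + 866.0·628.0) / 11180 = 905300/11180 = 80.97 µg/L.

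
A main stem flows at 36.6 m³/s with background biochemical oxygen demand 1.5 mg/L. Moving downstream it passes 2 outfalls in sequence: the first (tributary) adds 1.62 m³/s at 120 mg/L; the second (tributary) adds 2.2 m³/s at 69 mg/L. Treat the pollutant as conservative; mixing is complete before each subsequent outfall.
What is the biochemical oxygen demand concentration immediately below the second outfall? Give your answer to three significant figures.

9.92 mg/L

Below outfall 1: Q → 38.22 m³/s, C = (36.60·1.500 + 1.620·120.0)/38.22 = 6.523 mg/L.
Below outfall 2: Q → 40.42 m³/s, C = (38.22·6.523 + 2.200·69.00)/40.42 = 9.923 mg/L.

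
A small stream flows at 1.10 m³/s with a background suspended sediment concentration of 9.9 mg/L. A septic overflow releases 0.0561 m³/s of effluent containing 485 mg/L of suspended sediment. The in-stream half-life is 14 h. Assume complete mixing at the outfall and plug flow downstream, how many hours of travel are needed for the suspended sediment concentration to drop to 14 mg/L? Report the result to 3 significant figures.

Conservation of mass: C = (1.100·9.900 + 0.05610·485.0) / 1.156 = 38.10/1.156 = 32.95 mg/L.
Half-life 14 h → k = ln 2 / 14 = 0.04951 h⁻¹ = 1.188 d⁻¹.
32.95·exp(−k·t) = 14 → t = ln(32.95/14)/k = 62250 s = 17.29 h.

17.3 h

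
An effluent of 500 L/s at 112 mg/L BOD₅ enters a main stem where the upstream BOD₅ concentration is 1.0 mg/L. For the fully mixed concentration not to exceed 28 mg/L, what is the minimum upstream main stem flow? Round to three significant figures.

1560 L/s

Set C_mix = 28: (Q·1.000 + 500.0·112.0) / (Q + 500.0) = 28
→ Q = 500.0·(112.0 − 28)/(28 − 1.000) = 1556 L/s.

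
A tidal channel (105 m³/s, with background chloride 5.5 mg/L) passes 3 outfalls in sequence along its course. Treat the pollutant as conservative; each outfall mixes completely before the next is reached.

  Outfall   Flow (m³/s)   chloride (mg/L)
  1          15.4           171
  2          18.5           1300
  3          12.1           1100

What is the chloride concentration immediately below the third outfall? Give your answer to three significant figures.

After outfall 1: Q = 105.0 + 15.40 = 120.4 m³/s; C = (105.0·5.500 + 15.40·171.0)/120.4 = 26.67 mg/L.
After outfall 2: Q = 120.4 + 18.50 = 138.9 m³/s; C = (120.4·26.67 + 18.50·1300)/138.9 = 196.3 mg/L.
After outfall 3: Q = 138.9 + 12.10 = 151.0 m³/s; C = (138.9·196.3 + 12.10·1100)/151.0 = 268.7 mg/L.

269 mg/L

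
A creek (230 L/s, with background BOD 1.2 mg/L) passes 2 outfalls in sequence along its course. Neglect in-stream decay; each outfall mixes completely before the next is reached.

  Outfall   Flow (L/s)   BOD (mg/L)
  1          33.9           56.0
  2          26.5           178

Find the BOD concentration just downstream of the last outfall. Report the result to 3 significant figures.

Outfall 1: combined Q = 263.9 L/s; C = (230.0·1.200 + 33.90·56.00)/263.9 = 8.239 mg/L.
Outfall 2: combined Q = 290.4 L/s; C = (263.9·8.239 + 26.50·178.0)/290.4 = 23.73 mg/L.

23.7 mg/L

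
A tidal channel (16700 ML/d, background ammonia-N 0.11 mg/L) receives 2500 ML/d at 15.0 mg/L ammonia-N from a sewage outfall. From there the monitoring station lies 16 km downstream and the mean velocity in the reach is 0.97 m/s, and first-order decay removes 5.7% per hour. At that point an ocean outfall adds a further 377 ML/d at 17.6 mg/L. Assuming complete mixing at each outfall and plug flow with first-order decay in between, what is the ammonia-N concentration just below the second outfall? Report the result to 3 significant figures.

After mixing, C = (16700·0.1100 + 2500·15.00) / 19200 = 39340/19200 = 2.049 mg/L; combined flow 19200 ML/d.
Travel time t = 16·1000 / 0.97 = 16490 s = 4.582 h.
5.7%/h lost → k = −ln(1 − 0.057) = 0.05869 h⁻¹.
First-order decay: C = 2.049·exp(−k·t) = 2.049·0.7642 = 1.566 mg/L.
Second outfall: C = (19200·1.566 + 377.0·17.60)/19580 = 1.875 mg/L.

1.87 mg/L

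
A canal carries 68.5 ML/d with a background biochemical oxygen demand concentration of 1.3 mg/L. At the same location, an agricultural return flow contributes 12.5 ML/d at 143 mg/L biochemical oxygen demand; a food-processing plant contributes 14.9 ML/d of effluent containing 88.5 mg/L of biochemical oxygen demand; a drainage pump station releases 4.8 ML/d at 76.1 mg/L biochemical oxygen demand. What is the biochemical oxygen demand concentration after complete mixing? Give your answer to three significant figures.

Mass balance: C = (68.50·1.300 + 12.50·143.0 + 14.90·88.50 + 4.800·76.10) / 100.7 = 3560/100.7 = 35.36 mg/L.

35.4 mg/L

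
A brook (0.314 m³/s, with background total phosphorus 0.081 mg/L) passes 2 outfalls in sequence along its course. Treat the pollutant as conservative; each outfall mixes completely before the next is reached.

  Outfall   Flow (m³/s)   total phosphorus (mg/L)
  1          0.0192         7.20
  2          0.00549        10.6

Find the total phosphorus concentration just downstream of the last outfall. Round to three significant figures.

0.655 mg/L

Outfall 1: combined Q = 0.3332 m³/s; C = (0.3140·0.08100 + 0.01920·7.200)/0.3332 = 0.4912 mg/L.
Outfall 2: combined Q = 0.3387 m³/s; C = (0.3332·0.4912 + 0.005490·10.60)/0.3387 = 0.6551 mg/L.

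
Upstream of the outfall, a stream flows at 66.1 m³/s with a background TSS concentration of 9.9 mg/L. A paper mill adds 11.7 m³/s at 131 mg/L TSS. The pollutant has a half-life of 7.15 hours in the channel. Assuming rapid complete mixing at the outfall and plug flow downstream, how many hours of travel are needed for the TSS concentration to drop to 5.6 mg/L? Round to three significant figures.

16.6 h

Mixed concentration C = ΣQC/ΣQ = (66.10·9.900 + 11.70·131.0) / 77.80 = 2187/77.80 = 28.11 mg/L.
Half-life 7.15 h → k = ln 2 / 7.15 = 0.09694 h⁻¹ = 2.327 d⁻¹.
28.11·exp(−k·t) = 5.6 → t = ln(28.11/5.6)/k = 59910 s = 16.64 h.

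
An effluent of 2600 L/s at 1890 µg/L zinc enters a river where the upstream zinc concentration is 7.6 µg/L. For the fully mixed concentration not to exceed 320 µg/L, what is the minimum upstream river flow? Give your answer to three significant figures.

13100 L/s

Set C_mix = 320: (Q·7.600 + 2600·1890) / (Q + 2600) = 320
→ Q = 2600·(1890 − 320)/(320 − 7.600) = 13070 L/s.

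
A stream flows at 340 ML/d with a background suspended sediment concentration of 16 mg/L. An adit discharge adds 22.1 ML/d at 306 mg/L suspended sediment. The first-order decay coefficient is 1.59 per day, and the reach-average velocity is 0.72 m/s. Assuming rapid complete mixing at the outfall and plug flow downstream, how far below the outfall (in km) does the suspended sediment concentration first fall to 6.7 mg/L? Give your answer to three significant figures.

Mass balance: C = (340.0·16.00 + 22.10·306.0) / 362.1 = 12200/362.1 = 33.70 mg/L.
Set 33.70·exp(−k·t) = 6.7 → t = ln(33.70/6.7)/k = 87780 s = 24.38 h.
Distance = v·t = 0.72·87780 = 63200 m = 63.20 km.

63.2 km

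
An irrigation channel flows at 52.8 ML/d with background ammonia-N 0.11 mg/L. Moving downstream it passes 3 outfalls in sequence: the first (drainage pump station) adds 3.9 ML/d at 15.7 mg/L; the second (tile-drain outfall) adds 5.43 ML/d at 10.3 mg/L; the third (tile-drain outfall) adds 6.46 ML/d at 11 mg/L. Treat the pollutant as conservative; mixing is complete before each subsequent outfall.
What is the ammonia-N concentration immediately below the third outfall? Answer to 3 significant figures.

Outfall 1: combined Q = 56.70 ML/d; C = (52.80·0.1100 + 3.900·15.70)/56.70 = 1.182 mg/L.
Outfall 2: combined Q = 62.13 ML/d; C = (56.70·1.182 + 5.430·10.30)/62.13 = 1.979 mg/L.
Outfall 3: combined Q = 68.59 ML/d; C = (62.13·1.979 + 6.460·11.00)/68.59 = 2.829 mg/L.

2.83 mg/L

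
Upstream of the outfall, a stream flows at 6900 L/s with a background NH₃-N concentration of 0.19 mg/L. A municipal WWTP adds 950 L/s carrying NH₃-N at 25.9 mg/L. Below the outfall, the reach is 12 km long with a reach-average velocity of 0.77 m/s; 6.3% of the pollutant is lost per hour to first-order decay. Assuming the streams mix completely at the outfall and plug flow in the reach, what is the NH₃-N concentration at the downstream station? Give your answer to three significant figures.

Flow-weighted average: C = (6900·0.1900 + 950.0·25.90) / 7850 = 25920/7850 = 3.301 mg/L.
Travel time t = 12·1000 / 0.77 = 15580 s = 4.329 h.
6.3%/h lost → k = −ln(1 − 0.063) = 0.06507 h⁻¹.
Applying C = C₀e^(−kt): 3.301 × 0.7545 = 2.491 mg/L.

2.49 mg/L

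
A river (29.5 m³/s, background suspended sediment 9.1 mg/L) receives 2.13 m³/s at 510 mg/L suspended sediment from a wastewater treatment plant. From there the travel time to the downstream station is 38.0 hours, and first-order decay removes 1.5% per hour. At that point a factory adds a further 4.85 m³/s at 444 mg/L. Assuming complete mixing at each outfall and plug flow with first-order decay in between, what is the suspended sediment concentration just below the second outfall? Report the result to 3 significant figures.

Mixed concentration C = ΣQC/ΣQ = (29.50·9.100 + 2.130·510.0) / 31.63 = 1355/31.63 = 42.83 mg/L; combined flow 31.63 m³/s.
1.5%/h lost → k = −ln(1 − 0.015) = 0.01511 h⁻¹.
First-order decay: C = 42.83·exp(−k·t) = 42.83·0.5631 = 24.12 mg/L.
At the second outfall, C = (31.63·24.12 + 4.850·444.0) / (31.63 + 4.850) = 79.94 mg/L.

79.9 mg/L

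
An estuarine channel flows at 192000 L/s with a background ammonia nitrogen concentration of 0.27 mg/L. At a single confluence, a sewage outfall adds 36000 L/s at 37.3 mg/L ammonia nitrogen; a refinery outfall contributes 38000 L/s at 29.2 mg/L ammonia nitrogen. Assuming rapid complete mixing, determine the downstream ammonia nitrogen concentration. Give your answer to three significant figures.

Flow-weighted average: C = (192000·0.2700 + 36000·37.30 + 38000·29.20) / 266000 = 2504000/266000 = 9.414 mg/L.

9.41 mg/L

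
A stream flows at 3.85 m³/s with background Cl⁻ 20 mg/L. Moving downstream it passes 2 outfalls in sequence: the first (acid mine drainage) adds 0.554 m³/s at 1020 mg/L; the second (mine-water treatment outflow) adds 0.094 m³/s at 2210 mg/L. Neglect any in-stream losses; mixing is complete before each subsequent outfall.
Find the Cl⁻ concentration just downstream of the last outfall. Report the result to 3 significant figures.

Below outfall 1: Q → 4.404 m³/s, C = (3.850·20.00 + 0.5540·1020)/4.404 = 145.8 mg/L.
Below outfall 2: Q → 4.498 m³/s, C = (4.404·145.8 + 0.09400·2210)/4.498 = 188.9 mg/L.

189 mg/L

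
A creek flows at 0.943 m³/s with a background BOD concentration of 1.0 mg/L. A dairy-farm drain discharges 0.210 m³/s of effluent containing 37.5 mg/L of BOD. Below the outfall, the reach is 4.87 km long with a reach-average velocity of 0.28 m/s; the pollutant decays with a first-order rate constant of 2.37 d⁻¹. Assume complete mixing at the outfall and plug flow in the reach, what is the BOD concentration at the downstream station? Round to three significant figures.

Conservation of mass: C = (0.9430·1.000 + 0.2100·37.50) / 1.153 = 8.818/1.153 = 7.648 mg/L.
Travel time t = 4.87·1000 / 0.28 = 17390 s = 4.831 h.
Decay over the reach: 7.648·exp(−kt) = 7.648·0.6206 = 4.746 mg/L.

4.75 mg/L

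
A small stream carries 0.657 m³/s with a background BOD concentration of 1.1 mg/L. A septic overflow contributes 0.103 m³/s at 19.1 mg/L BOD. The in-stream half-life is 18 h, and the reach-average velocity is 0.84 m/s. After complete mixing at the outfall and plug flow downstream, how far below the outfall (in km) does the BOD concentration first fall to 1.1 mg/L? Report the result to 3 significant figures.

Mass balance: C = (0.6570·1.100 + 0.1030·19.10) / 0.7600 = 2.690/0.7600 = 3.539 mg/L.
Half-life 18 h → k = ln 2 / 18 = 0.03851 h⁻¹ = 0.9242 d⁻¹.
Set 3.539·exp(−k·t) = 1.1 → t = ln(3.539/1.1)/k = 109300 s = 30.35 h.
Distance = v·t = 0.84·109300 = 91770 m = 91.77 km.

91.8 km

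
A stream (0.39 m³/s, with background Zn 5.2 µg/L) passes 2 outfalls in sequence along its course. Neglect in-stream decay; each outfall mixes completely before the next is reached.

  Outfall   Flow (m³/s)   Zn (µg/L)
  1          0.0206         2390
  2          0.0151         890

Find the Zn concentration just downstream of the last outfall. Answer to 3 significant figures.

152 µg/L

Below outfall 1: Q → 0.4106 m³/s, C = (0.3900·5.200 + 0.02060·2390)/0.4106 = 124.8 µg/L.
Below outfall 2: Q → 0.4257 m³/s, C = (0.4106·124.8 + 0.01510·890.0)/0.4257 = 152.0 µg/L.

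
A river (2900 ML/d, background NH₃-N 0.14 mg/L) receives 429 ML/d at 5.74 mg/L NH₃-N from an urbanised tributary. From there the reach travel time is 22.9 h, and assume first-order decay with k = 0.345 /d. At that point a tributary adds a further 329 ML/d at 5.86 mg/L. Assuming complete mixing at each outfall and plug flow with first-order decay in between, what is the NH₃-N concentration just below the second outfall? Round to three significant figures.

Conservation of mass: C = (2900·0.1400 + 429.0·5.740) / 3329 = 2868/3329 = 0.8617 mg/L; combined flow 3329 ML/d.
Applying C = C₀e^(−kt): 0.8617 × 0.7195 = 0.6200 mg/L.
Second outfall: C = (3329·0.6200 + 329.0·5.860)/3658 = 1.091 mg/L.

1.09 mg/L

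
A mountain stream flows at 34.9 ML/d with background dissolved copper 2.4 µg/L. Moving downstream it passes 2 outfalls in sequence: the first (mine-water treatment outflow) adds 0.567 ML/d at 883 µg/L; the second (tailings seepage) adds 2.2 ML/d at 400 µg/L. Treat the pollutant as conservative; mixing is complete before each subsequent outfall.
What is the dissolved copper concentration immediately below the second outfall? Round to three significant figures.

38.9 µg/L

Below outfall 1: Q → 35.47 ML/d, C = (34.90·2.400 + 0.5670·883.0)/35.47 = 16.48 µg/L.
Below outfall 2: Q → 37.67 ML/d, C = (35.47·16.48 + 2.200·400.0)/37.67 = 38.88 µg/L.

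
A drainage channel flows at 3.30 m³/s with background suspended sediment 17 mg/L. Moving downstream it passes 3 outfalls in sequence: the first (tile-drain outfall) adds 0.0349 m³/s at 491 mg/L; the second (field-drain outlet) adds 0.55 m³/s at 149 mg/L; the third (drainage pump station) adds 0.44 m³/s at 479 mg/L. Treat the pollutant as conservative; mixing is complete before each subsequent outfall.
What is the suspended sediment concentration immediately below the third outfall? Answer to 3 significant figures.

After outfall 1: Q = 3.300 + 0.03490 = 3.335 m³/s; C = (3.300·17.00 + 0.03490·491.0)/3.335 = 21.96 mg/L.
After outfall 2: Q = 3.335 + 0.5500 = 3.885 m³/s; C = (3.335·21.96 + 0.5500·149.0)/3.885 = 39.95 mg/L.
After outfall 3: Q = 3.885 + 0.4400 = 4.325 m³/s; C = (3.885·39.95 + 0.4400·479.0)/4.325 = 84.61 mg/L.

84.6 mg/L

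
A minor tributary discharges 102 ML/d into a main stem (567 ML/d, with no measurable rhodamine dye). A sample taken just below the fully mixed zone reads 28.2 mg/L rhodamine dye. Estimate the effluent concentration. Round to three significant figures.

Mass balance: 567.0·0 + 102.0·Cₑ = 669.0·28.20
→ Cₑ = (669.0·28.20 − 567.0·0) / 102.0 = 185.0 mg/L.

185 mg/L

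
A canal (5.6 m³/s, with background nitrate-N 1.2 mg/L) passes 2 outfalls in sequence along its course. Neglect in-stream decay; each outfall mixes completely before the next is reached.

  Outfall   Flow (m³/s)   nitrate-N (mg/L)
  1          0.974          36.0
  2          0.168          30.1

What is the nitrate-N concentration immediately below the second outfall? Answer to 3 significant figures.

After outfall 1: Q = 5.600 + 0.9740 = 6.574 m³/s; C = (5.600·1.200 + 0.9740·36.00)/6.574 = 6.356 mg/L.
After outfall 2: Q = 6.574 + 0.1680 = 6.742 m³/s; C = (6.574·6.356 + 0.1680·30.10)/6.742 = 6.948 mg/L.

6.95 mg/L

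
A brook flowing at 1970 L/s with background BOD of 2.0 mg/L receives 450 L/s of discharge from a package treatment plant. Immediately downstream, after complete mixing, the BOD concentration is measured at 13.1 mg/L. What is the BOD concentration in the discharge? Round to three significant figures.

Mass balance: 1970·2.000 + 450.0·Cₑ = 2420·13.10
→ Cₑ = (2420·13.10 − 1970·2.000) / 450.0 = 61.69 mg/L.

61.7 mg/L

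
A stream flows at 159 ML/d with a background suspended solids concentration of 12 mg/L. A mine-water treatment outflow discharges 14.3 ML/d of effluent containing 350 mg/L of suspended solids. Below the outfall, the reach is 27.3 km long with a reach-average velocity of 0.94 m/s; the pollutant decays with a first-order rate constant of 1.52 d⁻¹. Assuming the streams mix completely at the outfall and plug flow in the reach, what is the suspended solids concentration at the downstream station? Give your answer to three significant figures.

23.9 mg/L

After mixing, C = (159.0·12.00 + 14.30·350.0) / 173.3 = 6913/173.3 = 39.89 mg/L.
Travel time t = 27.3·1000 / 0.94 = 29040 s = 8.067 h.
Decay over the reach: 39.89·exp(−kt) = 39.89·0.5999 = 23.93 mg/L.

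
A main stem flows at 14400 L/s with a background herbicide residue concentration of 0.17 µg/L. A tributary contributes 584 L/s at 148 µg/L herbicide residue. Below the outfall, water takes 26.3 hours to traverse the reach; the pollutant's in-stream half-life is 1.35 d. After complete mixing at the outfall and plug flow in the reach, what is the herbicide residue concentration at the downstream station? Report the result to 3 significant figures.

After mixing, C = (14400·0.1700 + 584.0·148.0) / 14980 = 88880/14980 = 5.932 µg/L.
Half-life 1.35 d → k = ln 2 / 1.35 = 0.5134 d⁻¹.
Applying C = C₀e^(−kt): 5.932 × 0.5697 = 3.379 µg/L.

3.38 µg/L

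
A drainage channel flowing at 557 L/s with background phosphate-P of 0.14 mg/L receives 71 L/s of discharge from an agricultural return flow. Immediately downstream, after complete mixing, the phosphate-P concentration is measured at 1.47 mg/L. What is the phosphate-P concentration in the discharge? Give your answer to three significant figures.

11.9 mg/L

Mass balance: 557.0·0.1400 + 71.00·Cₑ = 628.0·1.470
→ Cₑ = (628.0·1.470 − 557.0·0.1400) / 71.00 = 11.90 mg/L.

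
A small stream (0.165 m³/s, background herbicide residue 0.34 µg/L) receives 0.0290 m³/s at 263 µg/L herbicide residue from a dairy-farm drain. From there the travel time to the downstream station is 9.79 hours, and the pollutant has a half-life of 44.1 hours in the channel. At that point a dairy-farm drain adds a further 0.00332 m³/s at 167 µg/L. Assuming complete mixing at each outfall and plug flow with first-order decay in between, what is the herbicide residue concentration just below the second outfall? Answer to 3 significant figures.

36.2 µg/L

After mixing, C = (0.1650·0.3400 + 0.02900·263.0) / 0.1940 = 7.683/0.1940 = 39.60 µg/L; combined flow 0.1940 m³/s.
Half-life 44.1 h → k = ln 2 / 44.1 = 0.01572 h⁻¹ = 0.3772 d⁻¹.
First-order decay: C = 39.60·exp(−k·t) = 39.60·0.8574 = 33.96 µg/L.
Second outfall: C = (0.1940·33.96 + 0.003320·167.0)/0.1973 = 36.19 µg/L.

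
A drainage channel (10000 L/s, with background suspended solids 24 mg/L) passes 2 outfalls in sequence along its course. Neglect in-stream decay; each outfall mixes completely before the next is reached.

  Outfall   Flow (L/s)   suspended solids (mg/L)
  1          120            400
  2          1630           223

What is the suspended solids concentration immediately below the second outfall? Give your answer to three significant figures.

Below outfall 1: Q → 10120 L/s, C = (10000·24.00 + 120.0·400.0)/10120 = 28.46 mg/L.
Below outfall 2: Q → 11750 L/s, C = (10120·28.46 + 1630·223.0)/11750 = 55.45 mg/L.

55.4 mg/L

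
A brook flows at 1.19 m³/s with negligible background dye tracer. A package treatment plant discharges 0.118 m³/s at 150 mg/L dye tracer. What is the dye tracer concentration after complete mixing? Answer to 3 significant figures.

Conservation of mass: C = (1.190·0 + 0.1180·150.0) / 1.308 = 17.70/1.308 = 13.53 mg/L.

13.5 mg/L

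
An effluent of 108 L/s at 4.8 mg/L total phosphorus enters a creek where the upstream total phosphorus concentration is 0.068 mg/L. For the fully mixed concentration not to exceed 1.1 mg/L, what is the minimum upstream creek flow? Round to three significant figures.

Set C_mix = 1.1: (Q·0.06800 + 108.0·4.800) / (Q + 108.0) = 1.1
→ Q = 108.0·(4.800 − 1.1)/(1.1 − 0.06800) = 387.2 L/s.

387 L/s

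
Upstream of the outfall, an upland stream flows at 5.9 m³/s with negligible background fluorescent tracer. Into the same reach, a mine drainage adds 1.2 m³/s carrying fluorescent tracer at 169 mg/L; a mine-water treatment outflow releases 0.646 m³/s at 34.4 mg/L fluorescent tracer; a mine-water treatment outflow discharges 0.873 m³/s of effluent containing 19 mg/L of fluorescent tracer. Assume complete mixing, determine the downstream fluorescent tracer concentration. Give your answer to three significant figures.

28.0 mg/L

Mixed concentration C = ΣQC/ΣQ = (5.900·0 + 1.200·169.0 + 0.6460·34.40 + 0.8730·19.00) / 8.619 = 241.6/8.619 = 28.03 mg/L.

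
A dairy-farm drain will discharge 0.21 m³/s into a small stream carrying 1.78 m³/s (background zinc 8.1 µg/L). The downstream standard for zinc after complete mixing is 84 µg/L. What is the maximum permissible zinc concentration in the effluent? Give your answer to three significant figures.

727 µg/L

At the limit, (Qr·Cr + Qe·Cₑ)/(Qr + Qe) = 84:
Cₑ = (1.990·84 − 1.780·8.100) / 0.2100 = 727.3 µg/L.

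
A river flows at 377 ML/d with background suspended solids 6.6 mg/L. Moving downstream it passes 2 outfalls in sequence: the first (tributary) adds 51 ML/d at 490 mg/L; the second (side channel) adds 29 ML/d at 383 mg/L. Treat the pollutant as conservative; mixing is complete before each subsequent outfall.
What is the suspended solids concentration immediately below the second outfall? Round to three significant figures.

Below outfall 1: Q → 428.0 ML/d, C = (377.0·6.600 + 51.00·490.0)/428.0 = 64.20 mg/L.
Below outfall 2: Q → 457.0 ML/d, C = (428.0·64.20 + 29.00·383.0)/457.0 = 84.43 mg/L.

84.4 mg/L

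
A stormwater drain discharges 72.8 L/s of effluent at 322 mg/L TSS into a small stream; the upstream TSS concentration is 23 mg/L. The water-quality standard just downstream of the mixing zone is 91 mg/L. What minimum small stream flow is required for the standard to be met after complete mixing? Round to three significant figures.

247 L/s

Set C_mix = 91: (Q·23.00 + 72.80·322.0) / (Q + 72.80) = 91
→ Q = 72.80·(322.0 − 91)/(91 − 23.00) = 247.3 L/s.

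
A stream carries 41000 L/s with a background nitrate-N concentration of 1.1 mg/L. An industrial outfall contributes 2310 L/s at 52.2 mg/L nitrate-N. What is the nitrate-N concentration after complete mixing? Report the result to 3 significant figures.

3.83 mg/L

Flow-weighted average: C = (41000·1.100 + 2310·52.20) / 43310 = 165700/43310 = 3.825 mg/L.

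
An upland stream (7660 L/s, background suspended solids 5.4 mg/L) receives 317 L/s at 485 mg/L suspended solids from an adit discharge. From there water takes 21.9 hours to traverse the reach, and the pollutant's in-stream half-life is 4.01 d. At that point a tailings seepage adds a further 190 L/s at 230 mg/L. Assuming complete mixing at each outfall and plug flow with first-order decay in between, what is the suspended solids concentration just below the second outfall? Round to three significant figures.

25.8 mg/L

Mixed concentration C = ΣQC/ΣQ = (7660·5.400 + 317.0·485.0) / 7977 = 195100/7977 = 24.46 mg/L; combined flow 7977 L/s.
Half-life 4.01 d → k = ln 2 / 4.01 = 0.1729 d⁻¹.
First-order decay: C = 24.46·exp(−k·t) = 24.46·0.8541 = 20.89 mg/L.
At the second outfall, C = (7977·20.89 + 190.0·230.0) / (7977 + 190.0) = 25.75 mg/L.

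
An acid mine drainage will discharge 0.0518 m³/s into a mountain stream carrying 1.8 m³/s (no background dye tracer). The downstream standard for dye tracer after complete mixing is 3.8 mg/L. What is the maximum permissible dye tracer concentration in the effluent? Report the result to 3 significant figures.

At the limit, (Qr·Cr + Qe·Cₑ)/(Qr + Qe) = 3.8:
Cₑ = (1.852·3.8 − 1.800·0) / 0.05180 = 135.8 mg/L.

136 mg/L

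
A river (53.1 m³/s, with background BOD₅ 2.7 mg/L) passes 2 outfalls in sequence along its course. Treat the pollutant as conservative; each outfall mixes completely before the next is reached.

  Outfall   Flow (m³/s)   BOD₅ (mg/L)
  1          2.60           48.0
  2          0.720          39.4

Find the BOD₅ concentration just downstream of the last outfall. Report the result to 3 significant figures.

5.26 mg/L

Outfall 1: combined Q = 55.70 m³/s; C = (53.10·2.700 + 2.600·48.00)/55.70 = 4.815 mg/L.
Outfall 2: combined Q = 56.42 m³/s; C = (55.70·4.815 + 0.7200·39.40)/56.42 = 5.256 mg/L.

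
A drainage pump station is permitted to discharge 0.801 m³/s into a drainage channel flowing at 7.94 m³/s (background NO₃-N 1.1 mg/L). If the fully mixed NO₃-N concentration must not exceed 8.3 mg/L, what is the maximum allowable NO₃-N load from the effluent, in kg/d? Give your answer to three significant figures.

Mass balance at the limit: 7.940·1.100 + 0.8010·Cₑ = 8.741·8.3 → Cₑ = 79.67 mg/L.
Load = 0.8010 m³/s × 79.67 g/m³ × 86 400 s/d = 5514 kg/d.

5510 kg/d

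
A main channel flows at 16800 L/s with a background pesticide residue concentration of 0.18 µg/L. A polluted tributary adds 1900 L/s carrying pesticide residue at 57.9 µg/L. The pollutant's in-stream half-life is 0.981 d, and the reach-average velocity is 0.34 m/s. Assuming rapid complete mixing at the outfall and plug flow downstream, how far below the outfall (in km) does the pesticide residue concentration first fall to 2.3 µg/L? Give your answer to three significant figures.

After mixing, C = (16800·0.1800 + 1900·57.90) / 18700 = 113000/18700 = 6.045 µg/L.
Half-life 0.981 d → k = ln 2 / 0.981 = 0.7066 d⁻¹.
Set 6.045·exp(−k·t) = 2.3 → t = ln(6.045/2.3)/k = 118200 s = 32.82 h.
Distance = v·t = 0.34·118200 = 40170 m = 40.17 km.

40.2 km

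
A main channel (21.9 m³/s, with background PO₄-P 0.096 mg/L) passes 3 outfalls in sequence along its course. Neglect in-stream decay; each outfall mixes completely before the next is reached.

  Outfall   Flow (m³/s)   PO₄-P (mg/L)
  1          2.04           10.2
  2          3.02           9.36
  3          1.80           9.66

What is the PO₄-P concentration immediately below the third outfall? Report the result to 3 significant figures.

2.38 mg/L

After outfall 1: Q = 21.90 + 2.040 = 23.94 m³/s; C = (21.90·0.09600 + 2.040·10.20)/23.94 = 0.9570 mg/L.
After outfall 2: Q = 23.94 + 3.020 = 26.96 m³/s; C = (23.94·0.9570 + 3.020·9.360)/26.96 = 1.898 mg/L.
After outfall 3: Q = 26.96 + 1.800 = 28.76 m³/s; C = (26.96·1.898 + 1.800·9.660)/28.76 = 2.384 mg/L.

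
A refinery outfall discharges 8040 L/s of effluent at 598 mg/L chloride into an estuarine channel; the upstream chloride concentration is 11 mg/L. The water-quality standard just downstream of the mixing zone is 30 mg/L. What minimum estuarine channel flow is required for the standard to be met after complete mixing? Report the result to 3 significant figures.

240000 L/s

Set C_mix = 30: (Q·11.00 + 8040·598.0) / (Q + 8040) = 30
→ Q = 8040·(598.0 − 30)/(30 − 11.00) = 240400 L/s.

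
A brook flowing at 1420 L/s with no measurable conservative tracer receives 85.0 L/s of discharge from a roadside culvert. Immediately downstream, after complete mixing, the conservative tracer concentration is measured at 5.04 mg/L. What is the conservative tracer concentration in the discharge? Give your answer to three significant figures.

89.2 mg/L

Mass balance: 1420·0 + 85.00·Cₑ = 1505·5.040
→ Cₑ = (1505·5.040 − 1420·0) / 85.00 = 89.24 mg/L.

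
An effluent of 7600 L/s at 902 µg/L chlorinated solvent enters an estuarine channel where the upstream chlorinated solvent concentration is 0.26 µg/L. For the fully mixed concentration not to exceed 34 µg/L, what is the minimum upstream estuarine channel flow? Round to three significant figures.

Set C_mix = 34: (Q·0.2600 + 7600·902.0) / (Q + 7600) = 34
→ Q = 7600·(902.0 − 34)/(34 − 0.2600) = 195500 L/s.

196000 L/s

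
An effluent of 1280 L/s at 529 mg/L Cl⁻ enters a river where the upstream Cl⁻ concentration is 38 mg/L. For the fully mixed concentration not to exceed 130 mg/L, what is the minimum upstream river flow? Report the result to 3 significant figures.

5550 L/s

Set C_mix = 130: (Q·38.00 + 1280·529.0) / (Q + 1280) = 130
→ Q = 1280·(529.0 − 130)/(130 − 38.00) = 5551 L/s.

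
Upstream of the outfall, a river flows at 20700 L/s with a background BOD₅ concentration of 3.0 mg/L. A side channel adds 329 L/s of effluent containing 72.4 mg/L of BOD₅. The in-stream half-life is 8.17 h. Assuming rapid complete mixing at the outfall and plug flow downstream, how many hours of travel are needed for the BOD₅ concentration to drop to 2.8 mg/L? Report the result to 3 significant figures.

4.45 h

Mixed concentration C = ΣQC/ΣQ = (20700·3.000 + 329.0·72.40) / 21030 = 85920/21030 = 4.086 mg/L.
Half-life 8.17 h → k = ln 2 / 8.17 = 0.08484 h⁻¹ = 2.036 d⁻¹.
4.086·exp(−k·t) = 2.8 → t = ln(4.086/2.8)/k = 16030 s = 4.454 h.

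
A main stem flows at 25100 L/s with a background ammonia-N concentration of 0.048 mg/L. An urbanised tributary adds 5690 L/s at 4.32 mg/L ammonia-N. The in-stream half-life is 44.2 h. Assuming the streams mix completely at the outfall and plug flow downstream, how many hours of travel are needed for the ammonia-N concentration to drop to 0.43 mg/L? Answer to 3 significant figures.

Mass balance: C = (25100·0.04800 + 5690·4.320) / 30790 = 25790/30790 = 0.8375 mg/L.
Half-life 44.2 h → k = ln 2 / 44.2 = 0.01568 h⁻¹ = 0.3764 d⁻¹.
0.8375·exp(−k·t) = 0.43 → t = ln(0.8375/0.43)/k = 153000 s = 42.51 h.

42.5 h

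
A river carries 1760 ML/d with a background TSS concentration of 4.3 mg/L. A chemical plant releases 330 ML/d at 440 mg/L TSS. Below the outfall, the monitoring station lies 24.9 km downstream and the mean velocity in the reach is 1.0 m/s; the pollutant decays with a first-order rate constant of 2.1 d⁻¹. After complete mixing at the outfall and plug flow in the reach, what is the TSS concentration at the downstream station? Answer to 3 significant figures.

Flow-weighted average: C = (1760·4.300 + 330.0·440.0) / 2090 = 152800/2090 = 73.09 mg/L.
Travel time t = 24.9·1000 / 1.0 = 24900 s = 6.917 h.
Applying C = C₀e^(−kt): 73.09 × 0.5460 = 39.91 mg/L.

39.9 mg/L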